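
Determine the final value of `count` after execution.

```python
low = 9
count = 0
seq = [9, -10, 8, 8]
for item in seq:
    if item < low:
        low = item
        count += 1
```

Let's trace through this code step by step.

Initialize: low = 9
Initialize: count = 0
Initialize: seq = [9, -10, 8, 8]
Entering loop: for item in seq:

After execution: count = 1
1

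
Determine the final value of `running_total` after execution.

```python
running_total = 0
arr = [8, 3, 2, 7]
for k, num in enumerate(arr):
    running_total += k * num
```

Let's trace through this code step by step.

Initialize: running_total = 0
Initialize: arr = [8, 3, 2, 7]
Entering loop: for k, num in enumerate(arr):

After execution: running_total = 28
28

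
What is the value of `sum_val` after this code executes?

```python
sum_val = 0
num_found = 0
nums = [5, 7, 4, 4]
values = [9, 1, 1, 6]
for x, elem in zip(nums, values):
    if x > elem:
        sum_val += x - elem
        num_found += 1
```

Let's trace through this code step by step.

Initialize: sum_val = 0
Initialize: num_found = 0
Initialize: nums = [5, 7, 4, 4]
Initialize: values = [9, 1, 1, 6]
Entering loop: for x, elem in zip(nums, values):

After execution: sum_val = 9
9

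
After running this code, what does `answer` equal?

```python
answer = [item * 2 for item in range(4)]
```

Let's trace through this code step by step.

Initialize: answer = [item * 2 for item in range(4)]

After execution: answer = [0, 2, 4, 6]
[0, 2, 4, 6]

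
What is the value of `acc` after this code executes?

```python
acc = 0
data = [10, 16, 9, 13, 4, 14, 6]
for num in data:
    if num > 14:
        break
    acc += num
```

Let's trace through this code step by step.

Initialize: acc = 0
Initialize: data = [10, 16, 9, 13, 4, 14, 6]
Entering loop: for num in data:

After execution: acc = 10
10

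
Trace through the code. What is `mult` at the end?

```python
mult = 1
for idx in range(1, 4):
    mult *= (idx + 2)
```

Let's trace through this code step by step.

Initialize: mult = 1
Entering loop: for idx in range(1, 4):

After execution: mult = 60
60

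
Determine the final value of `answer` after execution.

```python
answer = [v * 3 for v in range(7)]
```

Let's trace through this code step by step.

Initialize: answer = [v * 3 for v in range(7)]

After execution: answer = [0, 3, 6, 9, 12, 15, 18]
[0, 3, 6, 9, 12, 15, 18]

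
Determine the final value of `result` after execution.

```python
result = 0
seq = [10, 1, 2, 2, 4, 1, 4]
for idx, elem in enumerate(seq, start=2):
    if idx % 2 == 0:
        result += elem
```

Let's trace through this code step by step.

Initialize: result = 0
Initialize: seq = [10, 1, 2, 2, 4, 1, 4]
Entering loop: for idx, elem in enumerate(seq, start=2):

After execution: result = 20
20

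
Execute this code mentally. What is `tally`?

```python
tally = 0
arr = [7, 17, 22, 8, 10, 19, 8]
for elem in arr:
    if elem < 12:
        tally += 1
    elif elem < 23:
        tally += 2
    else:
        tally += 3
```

Let's trace through this code step by step.

Initialize: tally = 0
Initialize: arr = [7, 17, 22, 8, 10, 19, 8]
Entering loop: for elem in arr:

After execution: tally = 10
10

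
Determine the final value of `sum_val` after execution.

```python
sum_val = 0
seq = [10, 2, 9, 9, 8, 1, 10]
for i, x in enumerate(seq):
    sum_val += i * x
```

Let's trace through this code step by step.

Initialize: sum_val = 0
Initialize: seq = [10, 2, 9, 9, 8, 1, 10]
Entering loop: for i, x in enumerate(seq):

After execution: sum_val = 144
144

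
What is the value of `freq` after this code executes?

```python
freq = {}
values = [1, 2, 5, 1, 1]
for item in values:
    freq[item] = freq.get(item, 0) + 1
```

Let's trace through this code step by step.

Initialize: freq = {}
Initialize: values = [1, 2, 5, 1, 1]
Entering loop: for item in values:

After execution: freq = {1: 3, 2: 1, 5: 1}
{1: 3, 2: 1, 5: 1}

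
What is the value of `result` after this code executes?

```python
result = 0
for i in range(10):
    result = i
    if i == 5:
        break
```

Let's trace through this code step by step.

Initialize: result = 0
Entering loop: for i in range(10):

After execution: result = 5
5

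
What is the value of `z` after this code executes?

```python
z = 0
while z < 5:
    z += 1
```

Let's trace through this code step by step.

Initialize: z = 0
Entering loop: while z < 5:

After execution: z = 5
5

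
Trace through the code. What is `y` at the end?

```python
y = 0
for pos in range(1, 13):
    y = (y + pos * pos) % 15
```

Let's trace through this code step by step.

Initialize: y = 0
Entering loop: for pos in range(1, 13):

After execution: y = 5
5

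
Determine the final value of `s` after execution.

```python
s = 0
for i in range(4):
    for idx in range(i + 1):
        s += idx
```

Let's trace through this code step by step.

Initialize: s = 0
Entering loop: for i in range(4):

After execution: s = 10
10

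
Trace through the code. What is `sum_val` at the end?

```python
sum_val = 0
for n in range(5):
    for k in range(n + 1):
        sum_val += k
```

Let's trace through this code step by step.

Initialize: sum_val = 0
Entering loop: for n in range(5):

After execution: sum_val = 20
20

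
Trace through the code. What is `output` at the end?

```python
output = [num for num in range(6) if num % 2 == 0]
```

Let's trace through this code step by step.

Initialize: output = [num for num in range(6) if num % 2 == 0]

After execution: output = [0, 2, 4]
[0, 2, 4]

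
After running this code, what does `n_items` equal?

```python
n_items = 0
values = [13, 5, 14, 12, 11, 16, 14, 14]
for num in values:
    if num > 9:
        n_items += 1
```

Let's trace through this code step by step.

Initialize: n_items = 0
Initialize: values = [13, 5, 14, 12, 11, 16, 14, 14]
Entering loop: for num in values:

After execution: n_items = 7
7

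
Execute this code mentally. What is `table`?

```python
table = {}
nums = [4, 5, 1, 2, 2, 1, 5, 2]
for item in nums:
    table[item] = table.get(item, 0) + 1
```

Let's trace through this code step by step.

Initialize: table = {}
Initialize: nums = [4, 5, 1, 2, 2, 1, 5, 2]
Entering loop: for item in nums:

After execution: table = {4: 1, 5: 2, 1: 2, 2: 3}
{4: 1, 5: 2, 1: 2, 2: 3}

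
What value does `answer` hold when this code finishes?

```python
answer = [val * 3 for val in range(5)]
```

Let's trace through this code step by step.

Initialize: answer = [val * 3 for val in range(5)]

After execution: answer = [0, 3, 6, 9, 12]
[0, 3, 6, 9, 12]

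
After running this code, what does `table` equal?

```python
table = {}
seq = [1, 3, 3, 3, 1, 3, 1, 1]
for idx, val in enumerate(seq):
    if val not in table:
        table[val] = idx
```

Let's trace through this code step by step.

Initialize: table = {}
Initialize: seq = [1, 3, 3, 3, 1, 3, 1, 1]
Entering loop: for idx, val in enumerate(seq):

After execution: table = {1: 0, 3: 1}
{1: 0, 3: 1}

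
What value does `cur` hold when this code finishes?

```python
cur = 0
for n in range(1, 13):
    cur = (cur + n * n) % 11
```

Let's trace through this code step by step.

Initialize: cur = 0
Entering loop: for n in range(1, 13):

After execution: cur = 1
1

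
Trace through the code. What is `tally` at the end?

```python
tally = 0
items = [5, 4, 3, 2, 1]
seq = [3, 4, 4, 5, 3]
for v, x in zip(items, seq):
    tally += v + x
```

Let's trace through this code step by step.

Initialize: tally = 0
Initialize: items = [5, 4, 3, 2, 1]
Initialize: seq = [3, 4, 4, 5, 3]
Entering loop: for v, x in zip(items, seq):

After execution: tally = 34
34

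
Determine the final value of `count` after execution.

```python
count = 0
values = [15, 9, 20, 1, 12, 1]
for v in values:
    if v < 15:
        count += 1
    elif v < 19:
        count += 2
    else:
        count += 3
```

Let's trace through this code step by step.

Initialize: count = 0
Initialize: values = [15, 9, 20, 1, 12, 1]
Entering loop: for v in values:

After execution: count = 9
9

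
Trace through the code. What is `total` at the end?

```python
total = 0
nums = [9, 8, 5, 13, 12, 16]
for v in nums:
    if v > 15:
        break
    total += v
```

Let's trace through this code step by step.

Initialize: total = 0
Initialize: nums = [9, 8, 5, 13, 12, 16]
Entering loop: for v in nums:

After execution: total = 47
47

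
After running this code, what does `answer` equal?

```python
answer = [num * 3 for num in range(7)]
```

Let's trace through this code step by step.

Initialize: answer = [num * 3 for num in range(7)]

After execution: answer = [0, 3, 6, 9, 12, 15, 18]
[0, 3, 6, 9, 12, 15, 18]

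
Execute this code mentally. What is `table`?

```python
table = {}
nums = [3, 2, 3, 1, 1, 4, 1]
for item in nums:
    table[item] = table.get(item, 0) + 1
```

Let's trace through this code step by step.

Initialize: table = {}
Initialize: nums = [3, 2, 3, 1, 1, 4, 1]
Entering loop: for item in nums:

After execution: table = {3: 2, 2: 1, 1: 3, 4: 1}
{3: 2, 2: 1, 1: 3, 4: 1}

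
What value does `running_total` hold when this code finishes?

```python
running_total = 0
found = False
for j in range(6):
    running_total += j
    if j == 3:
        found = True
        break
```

Let's trace through this code step by step.

Initialize: running_total = 0
Initialize: found = False
Entering loop: for j in range(6):

After execution: running_total = 6
6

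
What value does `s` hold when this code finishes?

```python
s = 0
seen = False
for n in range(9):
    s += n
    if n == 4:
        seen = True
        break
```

Let's trace through this code step by step.

Initialize: s = 0
Initialize: seen = False
Entering loop: for n in range(9):

After execution: s = 10
10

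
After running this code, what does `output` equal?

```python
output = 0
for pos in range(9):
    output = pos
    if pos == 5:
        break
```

Let's trace through this code step by step.

Initialize: output = 0
Entering loop: for pos in range(9):

After execution: output = 5
5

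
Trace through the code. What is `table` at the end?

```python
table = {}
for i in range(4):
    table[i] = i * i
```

Let's trace through this code step by step.

Initialize: table = {}
Entering loop: for i in range(4):

After execution: table = {0: 0, 1: 1, 2: 4, 3: 9}
{0: 0, 1: 1, 2: 4, 3: 9}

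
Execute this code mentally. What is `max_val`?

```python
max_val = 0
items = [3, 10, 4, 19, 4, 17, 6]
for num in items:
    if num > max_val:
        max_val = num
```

Let's trace through this code step by step.

Initialize: max_val = 0
Initialize: items = [3, 10, 4, 19, 4, 17, 6]
Entering loop: for num in items:

After execution: max_val = 19
19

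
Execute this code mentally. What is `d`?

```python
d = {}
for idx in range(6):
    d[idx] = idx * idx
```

Let's trace through this code step by step.

Initialize: d = {}
Entering loop: for idx in range(6):

After execution: d = {0: 0, 1: 1, 2: 4, 3: 9, 4: 16, 5: 25}
{0: 0, 1: 1, 2: 4, 3: 9, 4: 16, 5: 25}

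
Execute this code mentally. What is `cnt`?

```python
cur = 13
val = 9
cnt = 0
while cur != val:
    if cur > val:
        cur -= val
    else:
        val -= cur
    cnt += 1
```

Let's trace through this code step by step.

Initialize: cur = 13
Initialize: val = 9
Initialize: cnt = 0
Entering loop: while cur != val:

After execution: cnt = 6
6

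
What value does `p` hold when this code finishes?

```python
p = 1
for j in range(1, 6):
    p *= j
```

Let's trace through this code step by step.

Initialize: p = 1
Entering loop: for j in range(1, 6):

After execution: p = 120
120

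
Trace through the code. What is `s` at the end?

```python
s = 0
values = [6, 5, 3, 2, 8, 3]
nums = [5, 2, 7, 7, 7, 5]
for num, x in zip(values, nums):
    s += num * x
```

Let's trace through this code step by step.

Initialize: s = 0
Initialize: values = [6, 5, 3, 2, 8, 3]
Initialize: nums = [5, 2, 7, 7, 7, 5]
Entering loop: for num, x in zip(values, nums):

After execution: s = 146
146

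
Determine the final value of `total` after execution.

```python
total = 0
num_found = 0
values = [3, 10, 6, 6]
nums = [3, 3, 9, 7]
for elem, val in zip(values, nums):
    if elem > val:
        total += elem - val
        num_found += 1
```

Let's trace through this code step by step.

Initialize: total = 0
Initialize: num_found = 0
Initialize: values = [3, 10, 6, 6]
Initialize: nums = [3, 3, 9, 7]
Entering loop: for elem, val in zip(values, nums):

After execution: total = 7
7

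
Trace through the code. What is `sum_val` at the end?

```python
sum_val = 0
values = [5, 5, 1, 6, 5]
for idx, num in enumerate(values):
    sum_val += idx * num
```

Let's trace through this code step by step.

Initialize: sum_val = 0
Initialize: values = [5, 5, 1, 6, 5]
Entering loop: for idx, num in enumerate(values):

After execution: sum_val = 45
45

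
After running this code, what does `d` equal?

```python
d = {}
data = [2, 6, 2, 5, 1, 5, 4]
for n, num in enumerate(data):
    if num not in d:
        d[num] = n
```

Let's trace through this code step by step.

Initialize: d = {}
Initialize: data = [2, 6, 2, 5, 1, 5, 4]
Entering loop: for n, num in enumerate(data):

After execution: d = {2: 0, 6: 1, 5: 3, 1: 4, 4: 6}
{2: 0, 6: 1, 5: 3, 1: 4, 4: 6}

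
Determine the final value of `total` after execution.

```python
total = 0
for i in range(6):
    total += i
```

Let's trace through this code step by step.

Initialize: total = 0
Entering loop: for i in range(6):

After execution: total = 15
15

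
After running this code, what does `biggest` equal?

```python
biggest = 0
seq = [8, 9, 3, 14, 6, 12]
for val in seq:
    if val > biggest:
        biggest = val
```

Let's trace through this code step by step.

Initialize: biggest = 0
Initialize: seq = [8, 9, 3, 14, 6, 12]
Entering loop: for val in seq:

After execution: biggest = 14
14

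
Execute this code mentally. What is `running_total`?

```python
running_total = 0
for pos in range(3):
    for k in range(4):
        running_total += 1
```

Let's trace through this code step by step.

Initialize: running_total = 0
Entering loop: for pos in range(3):

After execution: running_total = 12
12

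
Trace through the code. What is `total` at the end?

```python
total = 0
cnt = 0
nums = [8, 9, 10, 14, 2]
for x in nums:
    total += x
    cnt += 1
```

Let's trace through this code step by step.

Initialize: total = 0
Initialize: cnt = 0
Initialize: nums = [8, 9, 10, 14, 2]
Entering loop: for x in nums:

After execution: total = 43
43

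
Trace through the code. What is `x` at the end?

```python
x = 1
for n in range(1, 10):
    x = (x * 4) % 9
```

Let's trace through this code step by step.

Initialize: x = 1
Entering loop: for n in range(1, 10):

After execution: x = 1
1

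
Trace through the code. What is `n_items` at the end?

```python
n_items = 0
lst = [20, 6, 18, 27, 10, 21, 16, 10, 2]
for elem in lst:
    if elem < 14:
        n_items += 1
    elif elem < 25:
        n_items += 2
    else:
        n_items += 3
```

Let's trace through this code step by step.

Initialize: n_items = 0
Initialize: lst = [20, 6, 18, 27, 10, 21, 16, 10, 2]
Entering loop: for elem in lst:

After execution: n_items = 15
15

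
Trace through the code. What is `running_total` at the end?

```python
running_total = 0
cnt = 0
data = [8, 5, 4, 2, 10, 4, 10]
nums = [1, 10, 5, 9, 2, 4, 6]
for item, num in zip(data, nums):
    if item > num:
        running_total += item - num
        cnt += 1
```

Let's trace through this code step by step.

Initialize: running_total = 0
Initialize: cnt = 0
Initialize: data = [8, 5, 4, 2, 10, 4, 10]
Initialize: nums = [1, 10, 5, 9, 2, 4, 6]
Entering loop: for item, num in zip(data, nums):

After execution: running_total = 19
19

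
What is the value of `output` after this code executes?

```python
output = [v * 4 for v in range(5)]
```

Let's trace through this code step by step.

Initialize: output = [v * 4 for v in range(5)]

After execution: output = [0, 4, 8, 12, 16]
[0, 4, 8, 12, 16]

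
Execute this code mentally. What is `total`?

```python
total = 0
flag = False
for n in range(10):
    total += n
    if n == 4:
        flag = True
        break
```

Let's trace through this code step by step.

Initialize: total = 0
Initialize: flag = False
Entering loop: for n in range(10):

After execution: total = 10
10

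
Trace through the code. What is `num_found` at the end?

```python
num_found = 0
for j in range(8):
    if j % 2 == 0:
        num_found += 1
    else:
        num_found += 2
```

Let's trace through this code step by step.

Initialize: num_found = 0
Entering loop: for j in range(8):

After execution: num_found = 12
12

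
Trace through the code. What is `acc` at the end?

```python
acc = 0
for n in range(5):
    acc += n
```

Let's trace through this code step by step.

Initialize: acc = 0
Entering loop: for n in range(5):

After execution: acc = 10
10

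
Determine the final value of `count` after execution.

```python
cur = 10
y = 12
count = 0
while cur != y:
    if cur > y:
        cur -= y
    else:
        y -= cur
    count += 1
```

Let's trace through this code step by step.

Initialize: cur = 10
Initialize: y = 12
Initialize: count = 0
Entering loop: while cur != y:

After execution: count = 5
5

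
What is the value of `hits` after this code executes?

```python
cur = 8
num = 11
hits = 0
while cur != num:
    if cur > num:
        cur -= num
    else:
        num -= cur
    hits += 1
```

Let's trace through this code step by step.

Initialize: cur = 8
Initialize: num = 11
Initialize: hits = 0
Entering loop: while cur != num:

After execution: hits = 5
5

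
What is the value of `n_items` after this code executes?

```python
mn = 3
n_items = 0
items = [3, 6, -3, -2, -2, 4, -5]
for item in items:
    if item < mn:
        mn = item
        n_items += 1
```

Let's trace through this code step by step.

Initialize: mn = 3
Initialize: n_items = 0
Initialize: items = [3, 6, -3, -2, -2, 4, -5]
Entering loop: for item in items:

After execution: n_items = 2
2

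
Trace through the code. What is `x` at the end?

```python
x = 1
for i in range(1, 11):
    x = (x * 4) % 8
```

Let's trace through this code step by step.

Initialize: x = 1
Entering loop: for i in range(1, 11):

After execution: x = 0
0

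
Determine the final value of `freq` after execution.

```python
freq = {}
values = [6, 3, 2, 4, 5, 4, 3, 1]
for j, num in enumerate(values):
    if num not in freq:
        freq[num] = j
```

Let's trace through this code step by step.

Initialize: freq = {}
Initialize: values = [6, 3, 2, 4, 5, 4, 3, 1]
Entering loop: for j, num in enumerate(values):

After execution: freq = {6: 0, 3: 1, 2: 2, 4: 3, 5: 4, 1: 7}
{6: 0, 3: 1, 2: 2, 4: 3, 5: 4, 1: 7}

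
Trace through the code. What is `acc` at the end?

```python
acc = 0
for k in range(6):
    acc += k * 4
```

Let's trace through this code step by step.

Initialize: acc = 0
Entering loop: for k in range(6):

After execution: acc = 60
60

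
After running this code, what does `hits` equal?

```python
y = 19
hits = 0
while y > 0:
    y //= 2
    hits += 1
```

Let's trace through this code step by step.

Initialize: y = 19
Initialize: hits = 0
Entering loop: while y > 0:

After execution: hits = 5
5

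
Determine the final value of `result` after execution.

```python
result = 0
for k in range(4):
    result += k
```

Let's trace through this code step by step.

Initialize: result = 0
Entering loop: for k in range(4):

After execution: result = 6
6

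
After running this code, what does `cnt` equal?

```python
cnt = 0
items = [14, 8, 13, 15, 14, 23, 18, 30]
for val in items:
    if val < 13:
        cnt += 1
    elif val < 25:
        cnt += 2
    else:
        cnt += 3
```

Let's trace through this code step by step.

Initialize: cnt = 0
Initialize: items = [14, 8, 13, 15, 14, 23, 18, 30]
Entering loop: for val in items:

After execution: cnt = 16
16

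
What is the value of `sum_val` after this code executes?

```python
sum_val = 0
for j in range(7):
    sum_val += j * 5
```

Let's trace through this code step by step.

Initialize: sum_val = 0
Entering loop: for j in range(7):

After execution: sum_val = 105
105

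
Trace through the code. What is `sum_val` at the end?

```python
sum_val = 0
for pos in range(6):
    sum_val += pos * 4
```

Let's trace through this code step by step.

Initialize: sum_val = 0
Entering loop: for pos in range(6):

After execution: sum_val = 60
60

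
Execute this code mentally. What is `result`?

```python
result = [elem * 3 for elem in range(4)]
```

Let's trace through this code step by step.

Initialize: result = [elem * 3 for elem in range(4)]

After execution: result = [0, 3, 6, 9]
[0, 3, 6, 9]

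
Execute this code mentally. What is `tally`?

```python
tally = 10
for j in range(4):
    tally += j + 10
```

Let's trace through this code step by step.

Initialize: tally = 10
Entering loop: for j in range(4):

After execution: tally = 56
56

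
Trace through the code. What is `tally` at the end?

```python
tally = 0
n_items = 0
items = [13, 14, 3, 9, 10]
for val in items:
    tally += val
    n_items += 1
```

Let's trace through this code step by step.

Initialize: tally = 0
Initialize: n_items = 0
Initialize: items = [13, 14, 3, 9, 10]
Entering loop: for val in items:

After execution: tally = 49
49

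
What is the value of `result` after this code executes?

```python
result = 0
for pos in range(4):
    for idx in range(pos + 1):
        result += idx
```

Let's trace through this code step by step.

Initialize: result = 0
Entering loop: for pos in range(4):

After execution: result = 10
10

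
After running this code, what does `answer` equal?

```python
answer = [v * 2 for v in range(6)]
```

Let's trace through this code step by step.

Initialize: answer = [v * 2 for v in range(6)]

After execution: answer = [0, 2, 4, 6, 8, 10]
[0, 2, 4, 6, 8, 10]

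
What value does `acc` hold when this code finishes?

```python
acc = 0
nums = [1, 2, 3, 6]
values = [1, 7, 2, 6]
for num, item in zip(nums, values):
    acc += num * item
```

Let's trace through this code step by step.

Initialize: acc = 0
Initialize: nums = [1, 2, 3, 6]
Initialize: values = [1, 7, 2, 6]
Entering loop: for num, item in zip(nums, values):

After execution: acc = 57
57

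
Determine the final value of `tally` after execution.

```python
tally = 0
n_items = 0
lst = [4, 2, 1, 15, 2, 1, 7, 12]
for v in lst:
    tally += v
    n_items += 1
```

Let's trace through this code step by step.

Initialize: tally = 0
Initialize: n_items = 0
Initialize: lst = [4, 2, 1, 15, 2, 1, 7, 12]
Entering loop: for v in lst:

After execution: tally = 44
44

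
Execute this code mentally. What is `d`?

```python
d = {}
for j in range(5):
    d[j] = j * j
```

Let's trace through this code step by step.

Initialize: d = {}
Entering loop: for j in range(5):

After execution: d = {0: 0, 1: 1, 2: 4, 3: 9, 4: 16}
{0: 0, 1: 1, 2: 4, 3: 9, 4: 16}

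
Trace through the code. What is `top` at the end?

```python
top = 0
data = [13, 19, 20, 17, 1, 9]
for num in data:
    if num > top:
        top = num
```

Let's trace through this code step by step.

Initialize: top = 0
Initialize: data = [13, 19, 20, 17, 1, 9]
Entering loop: for num in data:

After execution: top = 20
20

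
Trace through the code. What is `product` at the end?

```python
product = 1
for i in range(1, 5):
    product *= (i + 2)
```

Let's trace through this code step by step.

Initialize: product = 1
Entering loop: for i in range(1, 5):

After execution: product = 360
360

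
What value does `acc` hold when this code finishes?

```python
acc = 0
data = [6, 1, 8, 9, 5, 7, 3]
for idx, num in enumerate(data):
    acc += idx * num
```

Let's trace through this code step by step.

Initialize: acc = 0
Initialize: data = [6, 1, 8, 9, 5, 7, 3]
Entering loop: for idx, num in enumerate(data):

After execution: acc = 117
117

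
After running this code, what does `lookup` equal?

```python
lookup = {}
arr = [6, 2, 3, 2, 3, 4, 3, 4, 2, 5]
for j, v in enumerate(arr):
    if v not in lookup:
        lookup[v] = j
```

Let's trace through this code step by step.

Initialize: lookup = {}
Initialize: arr = [6, 2, 3, 2, 3, 4, 3, 4, 2, 5]
Entering loop: for j, v in enumerate(arr):

After execution: lookup = {6: 0, 2: 1, 3: 2, 4: 5, 5: 9}
{6: 0, 2: 1, 3: 2, 4: 5, 5: 9}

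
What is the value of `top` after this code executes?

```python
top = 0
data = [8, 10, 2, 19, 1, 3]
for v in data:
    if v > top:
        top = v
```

Let's trace through this code step by step.

Initialize: top = 0
Initialize: data = [8, 10, 2, 19, 1, 3]
Entering loop: for v in data:

After execution: top = 19
19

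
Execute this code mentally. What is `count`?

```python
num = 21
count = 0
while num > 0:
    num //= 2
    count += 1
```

Let's trace through this code step by step.

Initialize: num = 21
Initialize: count = 0
Entering loop: while num > 0:

After execution: count = 5
5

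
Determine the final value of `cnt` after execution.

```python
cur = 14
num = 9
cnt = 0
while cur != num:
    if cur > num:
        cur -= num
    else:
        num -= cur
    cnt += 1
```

Let's trace through this code step by step.

Initialize: cur = 14
Initialize: num = 9
Initialize: cnt = 0
Entering loop: while cur != num:

After execution: cnt = 6
6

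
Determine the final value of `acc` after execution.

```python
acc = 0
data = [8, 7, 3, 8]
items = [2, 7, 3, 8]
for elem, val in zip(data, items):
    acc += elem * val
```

Let's trace through this code step by step.

Initialize: acc = 0
Initialize: data = [8, 7, 3, 8]
Initialize: items = [2, 7, 3, 8]
Entering loop: for elem, val in zip(data, items):

After execution: acc = 138
138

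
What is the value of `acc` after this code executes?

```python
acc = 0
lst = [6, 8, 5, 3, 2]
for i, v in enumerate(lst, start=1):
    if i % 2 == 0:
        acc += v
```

Let's trace through this code step by step.

Initialize: acc = 0
Initialize: lst = [6, 8, 5, 3, 2]
Entering loop: for i, v in enumerate(lst, start=1):

After execution: acc = 11
11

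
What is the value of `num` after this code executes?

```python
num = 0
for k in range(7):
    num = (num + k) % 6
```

Let's trace through this code step by step.

Initialize: num = 0
Entering loop: for k in range(7):

After execution: num = 3
3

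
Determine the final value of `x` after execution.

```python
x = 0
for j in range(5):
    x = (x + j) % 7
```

Let's trace through this code step by step.

Initialize: x = 0
Entering loop: for j in range(5):

After execution: x = 3
3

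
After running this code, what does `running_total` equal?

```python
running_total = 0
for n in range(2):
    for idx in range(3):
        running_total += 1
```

Let's trace through this code step by step.

Initialize: running_total = 0
Entering loop: for n in range(2):

After execution: running_total = 6
6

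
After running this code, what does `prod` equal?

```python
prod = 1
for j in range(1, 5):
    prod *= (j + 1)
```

Let's trace through this code step by step.

Initialize: prod = 1
Entering loop: for j in range(1, 5):

After execution: prod = 120
120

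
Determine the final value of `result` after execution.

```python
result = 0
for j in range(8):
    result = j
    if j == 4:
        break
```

Let's trace through this code step by step.

Initialize: result = 0
Entering loop: for j in range(8):

After execution: result = 4
4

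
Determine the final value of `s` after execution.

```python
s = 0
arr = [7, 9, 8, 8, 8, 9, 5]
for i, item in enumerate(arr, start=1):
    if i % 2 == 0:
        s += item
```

Let's trace through this code step by step.

Initialize: s = 0
Initialize: arr = [7, 9, 8, 8, 8, 9, 5]
Entering loop: for i, item in enumerate(arr, start=1):

After execution: s = 26
26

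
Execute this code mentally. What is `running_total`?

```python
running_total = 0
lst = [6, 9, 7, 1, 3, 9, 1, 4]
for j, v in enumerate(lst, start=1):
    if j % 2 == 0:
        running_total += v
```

Let's trace through this code step by step.

Initialize: running_total = 0
Initialize: lst = [6, 9, 7, 1, 3, 9, 1, 4]
Entering loop: for j, v in enumerate(lst, start=1):

After execution: running_total = 23
23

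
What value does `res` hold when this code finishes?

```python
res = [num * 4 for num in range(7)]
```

Let's trace through this code step by step.

Initialize: res = [num * 4 for num in range(7)]

After execution: res = [0, 4, 8, 12, 16, 20, 24]
[0, 4, 8, 12, 16, 20, 24]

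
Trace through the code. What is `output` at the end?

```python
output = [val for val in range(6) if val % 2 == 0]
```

Let's trace through this code step by step.

Initialize: output = [val for val in range(6) if val % 2 == 0]

After execution: output = [0, 2, 4]
[0, 2, 4]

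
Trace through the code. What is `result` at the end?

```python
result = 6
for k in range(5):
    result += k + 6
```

Let's trace through this code step by step.

Initialize: result = 6
Entering loop: for k in range(5):

After execution: result = 46
46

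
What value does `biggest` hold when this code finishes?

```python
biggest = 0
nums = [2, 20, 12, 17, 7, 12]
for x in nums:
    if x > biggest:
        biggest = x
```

Let's trace through this code step by step.

Initialize: biggest = 0
Initialize: nums = [2, 20, 12, 17, 7, 12]
Entering loop: for x in nums:

After execution: biggest = 20
20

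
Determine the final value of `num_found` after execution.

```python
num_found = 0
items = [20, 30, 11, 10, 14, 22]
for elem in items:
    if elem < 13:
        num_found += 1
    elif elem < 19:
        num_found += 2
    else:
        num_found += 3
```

Let's trace through this code step by step.

Initialize: num_found = 0
Initialize: items = [20, 30, 11, 10, 14, 22]
Entering loop: for elem in items:

After execution: num_found = 13
13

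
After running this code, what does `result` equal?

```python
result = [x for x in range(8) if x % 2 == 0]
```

Let's trace through this code step by step.

Initialize: result = [x for x in range(8) if x % 2 == 0]

After execution: result = [0, 2, 4, 6]
[0, 2, 4, 6]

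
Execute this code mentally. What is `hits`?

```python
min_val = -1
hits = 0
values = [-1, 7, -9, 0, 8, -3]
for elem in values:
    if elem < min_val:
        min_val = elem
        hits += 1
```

Let's trace through this code step by step.

Initialize: min_val = -1
Initialize: hits = 0
Initialize: values = [-1, 7, -9, 0, 8, -3]
Entering loop: for elem in values:

After execution: hits = 1
1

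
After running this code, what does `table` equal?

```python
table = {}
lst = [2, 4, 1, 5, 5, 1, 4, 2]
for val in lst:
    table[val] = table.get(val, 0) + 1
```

Let's trace through this code step by step.

Initialize: table = {}
Initialize: lst = [2, 4, 1, 5, 5, 1, 4, 2]
Entering loop: for val in lst:

After execution: table = {2: 2, 4: 2, 1: 2, 5: 2}
{2: 2, 4: 2, 1: 2, 5: 2}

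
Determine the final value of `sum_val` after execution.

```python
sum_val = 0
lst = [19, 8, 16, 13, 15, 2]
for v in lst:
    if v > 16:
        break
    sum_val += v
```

Let's trace through this code step by step.

Initialize: sum_val = 0
Initialize: lst = [19, 8, 16, 13, 15, 2]
Entering loop: for v in lst:

After execution: sum_val = 0
0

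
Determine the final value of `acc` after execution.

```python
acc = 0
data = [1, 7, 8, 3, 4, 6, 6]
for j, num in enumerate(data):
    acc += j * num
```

Let's trace through this code step by step.

Initialize: acc = 0
Initialize: data = [1, 7, 8, 3, 4, 6, 6]
Entering loop: for j, num in enumerate(data):

After execution: acc = 114
114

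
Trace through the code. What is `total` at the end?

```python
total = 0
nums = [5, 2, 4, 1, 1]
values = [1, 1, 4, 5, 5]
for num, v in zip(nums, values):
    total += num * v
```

Let's trace through this code step by step.

Initialize: total = 0
Initialize: nums = [5, 2, 4, 1, 1]
Initialize: values = [1, 1, 4, 5, 5]
Entering loop: for num, v in zip(nums, values):

After execution: total = 33
33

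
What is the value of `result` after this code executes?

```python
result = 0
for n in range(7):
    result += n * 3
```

Let's trace through this code step by step.

Initialize: result = 0
Entering loop: for n in range(7):

After execution: result = 63
63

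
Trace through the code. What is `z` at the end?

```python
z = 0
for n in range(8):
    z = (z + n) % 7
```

Let's trace through this code step by step.

Initialize: z = 0
Entering loop: for n in range(8):

After execution: z = 0
0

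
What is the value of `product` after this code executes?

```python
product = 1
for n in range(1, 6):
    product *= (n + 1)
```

Let's trace through this code step by step.

Initialize: product = 1
Entering loop: for n in range(1, 6):

After execution: product = 720
720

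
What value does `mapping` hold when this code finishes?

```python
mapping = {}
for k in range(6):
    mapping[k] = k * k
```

Let's trace through this code step by step.

Initialize: mapping = {}
Entering loop: for k in range(6):

After execution: mapping = {0: 0, 1: 1, 2: 4, 3: 9, 4: 16, 5: 25}
{0: 0, 1: 1, 2: 4, 3: 9, 4: 16, 5: 25}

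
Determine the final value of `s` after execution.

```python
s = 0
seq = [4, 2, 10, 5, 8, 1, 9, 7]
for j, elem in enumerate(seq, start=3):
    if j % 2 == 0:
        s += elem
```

Let's trace through this code step by step.

Initialize: s = 0
Initialize: seq = [4, 2, 10, 5, 8, 1, 9, 7]
Entering loop: for j, elem in enumerate(seq, start=3):

After execution: s = 15
15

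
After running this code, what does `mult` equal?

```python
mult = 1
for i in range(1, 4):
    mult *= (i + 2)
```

Let's trace through this code step by step.

Initialize: mult = 1
Entering loop: for i in range(1, 4):

After execution: mult = 60
60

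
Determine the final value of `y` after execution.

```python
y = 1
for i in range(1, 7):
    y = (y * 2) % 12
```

Let's trace through this code step by step.

Initialize: y = 1
Entering loop: for i in range(1, 7):

After execution: y = 4
4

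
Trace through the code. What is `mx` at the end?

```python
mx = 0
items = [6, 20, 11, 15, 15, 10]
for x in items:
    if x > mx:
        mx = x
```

Let's trace through this code step by step.

Initialize: mx = 0
Initialize: items = [6, 20, 11, 15, 15, 10]
Entering loop: for x in items:

After execution: mx = 20
20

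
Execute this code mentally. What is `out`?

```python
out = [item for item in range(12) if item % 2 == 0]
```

Let's trace through this code step by step.

Initialize: out = [item for item in range(12) if item % 2 == 0]

After execution: out = [0, 2, 4, 6, 8, 10]
[0, 2, 4, 6, 8, 10]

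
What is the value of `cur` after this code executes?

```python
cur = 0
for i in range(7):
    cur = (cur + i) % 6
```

Let's trace through this code step by step.

Initialize: cur = 0
Entering loop: for i in range(7):

After execution: cur = 3
3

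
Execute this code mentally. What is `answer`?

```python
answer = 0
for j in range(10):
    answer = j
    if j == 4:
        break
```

Let's trace through this code step by step.

Initialize: answer = 0
Entering loop: for j in range(10):

After execution: answer = 4
4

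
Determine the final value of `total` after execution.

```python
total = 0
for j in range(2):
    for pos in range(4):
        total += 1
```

Let's trace through this code step by step.

Initialize: total = 0
Entering loop: for j in range(2):

After execution: total = 8
8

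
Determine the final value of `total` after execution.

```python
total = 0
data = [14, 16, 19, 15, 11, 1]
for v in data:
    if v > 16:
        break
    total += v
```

Let's trace through this code step by step.

Initialize: total = 0
Initialize: data = [14, 16, 19, 15, 11, 1]
Entering loop: for v in data:

After execution: total = 30
30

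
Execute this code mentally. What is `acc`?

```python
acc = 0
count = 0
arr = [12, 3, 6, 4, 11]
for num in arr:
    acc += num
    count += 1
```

Let's trace through this code step by step.

Initialize: acc = 0
Initialize: count = 0
Initialize: arr = [12, 3, 6, 4, 11]
Entering loop: for num in arr:

After execution: acc = 36
36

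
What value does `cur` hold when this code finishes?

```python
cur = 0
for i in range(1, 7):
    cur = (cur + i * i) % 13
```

Let's trace through this code step by step.

Initialize: cur = 0
Entering loop: for i in range(1, 7):

After execution: cur = 0
0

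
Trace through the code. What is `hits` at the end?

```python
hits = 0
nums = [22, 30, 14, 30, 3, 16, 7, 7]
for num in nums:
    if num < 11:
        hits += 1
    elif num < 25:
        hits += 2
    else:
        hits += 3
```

Let's trace through this code step by step.

Initialize: hits = 0
Initialize: nums = [22, 30, 14, 30, 3, 16, 7, 7]
Entering loop: for num in nums:

After execution: hits = 15
15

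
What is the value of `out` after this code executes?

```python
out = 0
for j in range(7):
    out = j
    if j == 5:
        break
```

Let's trace through this code step by step.

Initialize: out = 0
Entering loop: for j in range(7):

After execution: out = 5
5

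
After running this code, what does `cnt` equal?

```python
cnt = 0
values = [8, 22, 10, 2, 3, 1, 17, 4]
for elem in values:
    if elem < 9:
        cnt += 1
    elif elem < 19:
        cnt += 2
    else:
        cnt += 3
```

Let's trace through this code step by step.

Initialize: cnt = 0
Initialize: values = [8, 22, 10, 2, 3, 1, 17, 4]
Entering loop: for elem in values:

After execution: cnt = 12
12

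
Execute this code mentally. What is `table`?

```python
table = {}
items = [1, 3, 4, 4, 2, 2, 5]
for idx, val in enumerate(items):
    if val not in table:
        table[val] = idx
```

Let's trace through this code step by step.

Initialize: table = {}
Initialize: items = [1, 3, 4, 4, 2, 2, 5]
Entering loop: for idx, val in enumerate(items):

After execution: table = {1: 0, 3: 1, 4: 2, 2: 4, 5: 6}
{1: 0, 3: 1, 4: 2, 2: 4, 5: 6}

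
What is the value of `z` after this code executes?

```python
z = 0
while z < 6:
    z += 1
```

Let's trace through this code step by step.

Initialize: z = 0
Entering loop: while z < 6:

After execution: z = 6
6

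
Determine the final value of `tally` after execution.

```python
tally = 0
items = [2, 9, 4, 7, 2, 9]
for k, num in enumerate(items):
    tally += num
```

Let's trace through this code step by step.

Initialize: tally = 0
Initialize: items = [2, 9, 4, 7, 2, 9]
Entering loop: for k, num in enumerate(items):

After execution: tally = 33
33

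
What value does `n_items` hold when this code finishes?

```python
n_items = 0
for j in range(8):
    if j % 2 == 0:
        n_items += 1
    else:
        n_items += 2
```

Let's trace through this code step by step.

Initialize: n_items = 0
Entering loop: for j in range(8):

After execution: n_items = 12
12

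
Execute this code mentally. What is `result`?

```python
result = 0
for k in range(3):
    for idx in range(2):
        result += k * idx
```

Let's trace through this code step by step.

Initialize: result = 0
Entering loop: for k in range(3):

After execution: result = 3
3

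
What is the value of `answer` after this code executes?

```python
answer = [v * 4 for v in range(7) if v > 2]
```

Let's trace through this code step by step.

Initialize: answer = [v * 4 for v in range(7) if v > 2]

After execution: answer = [12, 16, 20, 24]
[12, 16, 20, 24]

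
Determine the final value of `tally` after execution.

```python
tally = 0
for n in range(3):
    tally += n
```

Let's trace through this code step by step.

Initialize: tally = 0
Entering loop: for n in range(3):

After execution: tally = 3
3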